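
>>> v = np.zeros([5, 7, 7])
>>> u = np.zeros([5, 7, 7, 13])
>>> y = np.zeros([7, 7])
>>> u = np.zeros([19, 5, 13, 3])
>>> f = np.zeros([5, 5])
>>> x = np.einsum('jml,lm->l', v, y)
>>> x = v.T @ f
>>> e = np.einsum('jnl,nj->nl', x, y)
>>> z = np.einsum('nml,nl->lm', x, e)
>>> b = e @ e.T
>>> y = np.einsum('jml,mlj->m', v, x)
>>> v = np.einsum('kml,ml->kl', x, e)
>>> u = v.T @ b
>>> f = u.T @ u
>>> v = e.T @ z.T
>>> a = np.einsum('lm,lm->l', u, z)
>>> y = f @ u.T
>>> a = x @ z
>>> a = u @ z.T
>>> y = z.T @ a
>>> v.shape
(5, 5)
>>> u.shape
(5, 7)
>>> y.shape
(7, 5)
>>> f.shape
(7, 7)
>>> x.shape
(7, 7, 5)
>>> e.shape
(7, 5)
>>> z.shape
(5, 7)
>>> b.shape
(7, 7)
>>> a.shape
(5, 5)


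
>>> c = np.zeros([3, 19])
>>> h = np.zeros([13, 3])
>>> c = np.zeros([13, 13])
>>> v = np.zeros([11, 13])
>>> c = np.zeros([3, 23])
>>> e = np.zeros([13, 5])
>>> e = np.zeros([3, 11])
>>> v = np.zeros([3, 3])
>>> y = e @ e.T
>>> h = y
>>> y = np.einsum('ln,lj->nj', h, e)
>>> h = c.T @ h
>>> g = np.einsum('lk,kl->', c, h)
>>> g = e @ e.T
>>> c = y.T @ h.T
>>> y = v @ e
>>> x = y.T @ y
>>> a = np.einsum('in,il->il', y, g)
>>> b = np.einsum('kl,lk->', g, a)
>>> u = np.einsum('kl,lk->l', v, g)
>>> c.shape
(11, 23)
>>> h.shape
(23, 3)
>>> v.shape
(3, 3)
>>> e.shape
(3, 11)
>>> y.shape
(3, 11)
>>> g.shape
(3, 3)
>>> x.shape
(11, 11)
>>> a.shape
(3, 3)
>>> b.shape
()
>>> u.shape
(3,)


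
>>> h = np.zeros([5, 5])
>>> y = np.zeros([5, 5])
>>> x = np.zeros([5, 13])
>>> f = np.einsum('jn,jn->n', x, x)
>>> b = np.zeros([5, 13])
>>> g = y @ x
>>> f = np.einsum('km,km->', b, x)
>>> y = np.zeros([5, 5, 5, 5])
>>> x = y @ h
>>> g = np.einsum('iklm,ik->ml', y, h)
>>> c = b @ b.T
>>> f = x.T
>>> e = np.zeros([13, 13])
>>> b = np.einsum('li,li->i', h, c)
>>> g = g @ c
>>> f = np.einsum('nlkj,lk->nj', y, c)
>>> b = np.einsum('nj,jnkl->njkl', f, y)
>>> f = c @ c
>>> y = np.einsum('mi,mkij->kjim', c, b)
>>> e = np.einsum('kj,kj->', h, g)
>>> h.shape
(5, 5)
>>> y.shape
(5, 5, 5, 5)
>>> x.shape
(5, 5, 5, 5)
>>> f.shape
(5, 5)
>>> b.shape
(5, 5, 5, 5)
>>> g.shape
(5, 5)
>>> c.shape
(5, 5)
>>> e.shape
()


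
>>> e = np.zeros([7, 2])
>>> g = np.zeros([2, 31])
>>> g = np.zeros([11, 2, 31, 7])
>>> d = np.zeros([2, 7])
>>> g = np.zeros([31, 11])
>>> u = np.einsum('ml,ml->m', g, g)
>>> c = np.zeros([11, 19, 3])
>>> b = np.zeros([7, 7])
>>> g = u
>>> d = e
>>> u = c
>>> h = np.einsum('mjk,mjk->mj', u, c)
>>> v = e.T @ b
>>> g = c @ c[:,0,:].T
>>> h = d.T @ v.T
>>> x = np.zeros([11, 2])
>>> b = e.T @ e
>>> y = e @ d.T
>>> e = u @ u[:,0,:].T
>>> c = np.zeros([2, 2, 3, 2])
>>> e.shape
(11, 19, 11)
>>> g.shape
(11, 19, 11)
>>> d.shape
(7, 2)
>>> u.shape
(11, 19, 3)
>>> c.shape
(2, 2, 3, 2)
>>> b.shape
(2, 2)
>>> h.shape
(2, 2)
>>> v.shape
(2, 7)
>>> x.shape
(11, 2)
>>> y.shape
(7, 7)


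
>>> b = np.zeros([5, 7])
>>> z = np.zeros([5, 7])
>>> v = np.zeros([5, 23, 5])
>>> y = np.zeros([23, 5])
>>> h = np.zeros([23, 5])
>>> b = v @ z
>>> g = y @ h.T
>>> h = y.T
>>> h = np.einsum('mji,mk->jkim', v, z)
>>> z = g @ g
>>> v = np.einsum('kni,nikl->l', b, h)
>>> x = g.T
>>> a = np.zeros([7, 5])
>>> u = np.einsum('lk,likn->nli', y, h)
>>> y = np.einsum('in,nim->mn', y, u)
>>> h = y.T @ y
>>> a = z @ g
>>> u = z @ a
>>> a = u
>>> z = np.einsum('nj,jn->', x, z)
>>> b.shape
(5, 23, 7)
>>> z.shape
()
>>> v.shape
(5,)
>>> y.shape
(7, 5)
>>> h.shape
(5, 5)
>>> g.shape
(23, 23)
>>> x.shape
(23, 23)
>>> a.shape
(23, 23)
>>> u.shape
(23, 23)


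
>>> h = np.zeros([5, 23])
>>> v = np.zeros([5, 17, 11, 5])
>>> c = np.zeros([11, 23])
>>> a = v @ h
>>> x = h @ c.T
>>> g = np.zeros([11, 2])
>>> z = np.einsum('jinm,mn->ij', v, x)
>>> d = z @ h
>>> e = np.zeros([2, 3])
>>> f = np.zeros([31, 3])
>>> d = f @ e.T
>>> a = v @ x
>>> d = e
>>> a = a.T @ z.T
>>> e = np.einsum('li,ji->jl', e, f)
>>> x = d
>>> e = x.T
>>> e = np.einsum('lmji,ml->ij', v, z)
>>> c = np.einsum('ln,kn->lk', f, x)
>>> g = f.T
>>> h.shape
(5, 23)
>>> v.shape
(5, 17, 11, 5)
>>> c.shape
(31, 2)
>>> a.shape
(11, 11, 17, 17)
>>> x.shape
(2, 3)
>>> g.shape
(3, 31)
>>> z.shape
(17, 5)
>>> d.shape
(2, 3)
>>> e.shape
(5, 11)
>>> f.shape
(31, 3)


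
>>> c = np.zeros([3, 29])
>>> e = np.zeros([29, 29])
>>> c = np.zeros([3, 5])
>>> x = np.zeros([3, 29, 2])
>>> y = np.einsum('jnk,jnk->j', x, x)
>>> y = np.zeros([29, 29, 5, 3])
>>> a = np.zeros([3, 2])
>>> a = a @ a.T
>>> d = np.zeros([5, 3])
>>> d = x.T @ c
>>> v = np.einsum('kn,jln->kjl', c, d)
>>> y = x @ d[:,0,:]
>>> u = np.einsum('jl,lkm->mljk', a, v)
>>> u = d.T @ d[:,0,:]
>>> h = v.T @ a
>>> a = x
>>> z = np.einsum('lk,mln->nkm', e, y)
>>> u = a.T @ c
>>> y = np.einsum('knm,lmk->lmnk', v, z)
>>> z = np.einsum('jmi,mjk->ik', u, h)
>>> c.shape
(3, 5)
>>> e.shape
(29, 29)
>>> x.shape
(3, 29, 2)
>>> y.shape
(5, 29, 2, 3)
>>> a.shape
(3, 29, 2)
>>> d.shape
(2, 29, 5)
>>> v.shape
(3, 2, 29)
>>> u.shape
(2, 29, 5)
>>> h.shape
(29, 2, 3)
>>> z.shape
(5, 3)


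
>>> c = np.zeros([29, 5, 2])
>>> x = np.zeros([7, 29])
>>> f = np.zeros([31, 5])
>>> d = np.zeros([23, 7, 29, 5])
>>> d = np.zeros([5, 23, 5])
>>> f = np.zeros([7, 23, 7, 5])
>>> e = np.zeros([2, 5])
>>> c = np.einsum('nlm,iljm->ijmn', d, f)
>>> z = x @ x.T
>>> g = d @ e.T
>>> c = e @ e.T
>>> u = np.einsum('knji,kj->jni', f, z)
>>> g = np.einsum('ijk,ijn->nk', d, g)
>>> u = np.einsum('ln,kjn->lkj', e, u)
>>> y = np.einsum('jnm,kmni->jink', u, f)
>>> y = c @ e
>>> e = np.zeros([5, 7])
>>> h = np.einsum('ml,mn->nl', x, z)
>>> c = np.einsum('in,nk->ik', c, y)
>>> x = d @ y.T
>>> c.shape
(2, 5)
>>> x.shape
(5, 23, 2)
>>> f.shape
(7, 23, 7, 5)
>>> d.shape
(5, 23, 5)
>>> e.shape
(5, 7)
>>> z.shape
(7, 7)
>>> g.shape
(2, 5)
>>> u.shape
(2, 7, 23)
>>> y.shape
(2, 5)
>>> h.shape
(7, 29)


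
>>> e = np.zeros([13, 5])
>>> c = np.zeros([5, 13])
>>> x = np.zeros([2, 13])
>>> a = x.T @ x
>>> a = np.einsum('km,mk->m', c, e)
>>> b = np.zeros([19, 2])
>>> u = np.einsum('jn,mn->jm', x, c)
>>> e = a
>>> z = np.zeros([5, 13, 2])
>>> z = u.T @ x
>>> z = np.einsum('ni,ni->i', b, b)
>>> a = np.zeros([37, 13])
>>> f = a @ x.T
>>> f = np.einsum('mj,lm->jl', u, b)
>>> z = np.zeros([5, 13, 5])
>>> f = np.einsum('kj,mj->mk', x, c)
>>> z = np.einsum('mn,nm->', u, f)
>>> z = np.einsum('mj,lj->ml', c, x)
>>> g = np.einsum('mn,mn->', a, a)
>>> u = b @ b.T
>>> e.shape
(13,)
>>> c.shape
(5, 13)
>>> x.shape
(2, 13)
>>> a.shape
(37, 13)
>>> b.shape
(19, 2)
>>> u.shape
(19, 19)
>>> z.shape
(5, 2)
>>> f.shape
(5, 2)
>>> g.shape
()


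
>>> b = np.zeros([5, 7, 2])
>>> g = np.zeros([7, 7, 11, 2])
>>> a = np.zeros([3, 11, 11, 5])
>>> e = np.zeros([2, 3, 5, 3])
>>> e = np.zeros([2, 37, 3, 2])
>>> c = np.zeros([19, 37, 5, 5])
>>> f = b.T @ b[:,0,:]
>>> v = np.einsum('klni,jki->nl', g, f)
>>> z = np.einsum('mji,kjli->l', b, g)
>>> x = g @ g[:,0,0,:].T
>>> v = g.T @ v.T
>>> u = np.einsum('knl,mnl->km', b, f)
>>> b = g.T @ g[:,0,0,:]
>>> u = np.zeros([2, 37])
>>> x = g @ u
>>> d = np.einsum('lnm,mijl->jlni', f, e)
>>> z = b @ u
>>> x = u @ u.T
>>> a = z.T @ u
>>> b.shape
(2, 11, 7, 2)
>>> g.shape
(7, 7, 11, 2)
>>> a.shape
(37, 7, 11, 37)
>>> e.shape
(2, 37, 3, 2)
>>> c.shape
(19, 37, 5, 5)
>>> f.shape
(2, 7, 2)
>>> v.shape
(2, 11, 7, 11)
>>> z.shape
(2, 11, 7, 37)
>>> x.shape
(2, 2)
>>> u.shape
(2, 37)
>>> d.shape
(3, 2, 7, 37)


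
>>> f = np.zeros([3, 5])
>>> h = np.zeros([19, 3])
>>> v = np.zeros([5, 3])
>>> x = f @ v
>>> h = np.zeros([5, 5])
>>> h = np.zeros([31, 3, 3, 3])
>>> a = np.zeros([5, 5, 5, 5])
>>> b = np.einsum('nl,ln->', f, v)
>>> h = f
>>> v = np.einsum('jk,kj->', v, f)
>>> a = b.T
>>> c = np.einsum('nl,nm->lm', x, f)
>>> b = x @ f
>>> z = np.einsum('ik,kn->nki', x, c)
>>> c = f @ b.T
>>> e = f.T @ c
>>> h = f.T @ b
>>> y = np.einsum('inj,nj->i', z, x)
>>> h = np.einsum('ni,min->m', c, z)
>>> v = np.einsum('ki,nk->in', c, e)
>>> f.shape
(3, 5)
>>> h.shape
(5,)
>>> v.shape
(3, 5)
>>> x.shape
(3, 3)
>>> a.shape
()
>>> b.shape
(3, 5)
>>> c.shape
(3, 3)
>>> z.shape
(5, 3, 3)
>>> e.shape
(5, 3)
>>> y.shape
(5,)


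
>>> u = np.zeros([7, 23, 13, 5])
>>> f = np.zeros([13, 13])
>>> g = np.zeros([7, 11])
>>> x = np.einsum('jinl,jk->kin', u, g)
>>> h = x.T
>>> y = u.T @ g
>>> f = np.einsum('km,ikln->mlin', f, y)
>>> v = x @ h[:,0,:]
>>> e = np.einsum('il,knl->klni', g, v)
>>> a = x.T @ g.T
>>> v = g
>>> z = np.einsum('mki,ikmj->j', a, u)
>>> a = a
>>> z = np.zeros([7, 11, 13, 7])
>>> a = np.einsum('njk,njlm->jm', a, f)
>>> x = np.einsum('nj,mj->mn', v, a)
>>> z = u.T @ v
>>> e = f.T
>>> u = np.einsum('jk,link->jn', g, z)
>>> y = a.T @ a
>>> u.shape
(7, 23)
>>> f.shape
(13, 23, 5, 11)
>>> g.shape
(7, 11)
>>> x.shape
(23, 7)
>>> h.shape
(13, 23, 11)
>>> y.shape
(11, 11)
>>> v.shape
(7, 11)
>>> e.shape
(11, 5, 23, 13)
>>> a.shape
(23, 11)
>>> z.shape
(5, 13, 23, 11)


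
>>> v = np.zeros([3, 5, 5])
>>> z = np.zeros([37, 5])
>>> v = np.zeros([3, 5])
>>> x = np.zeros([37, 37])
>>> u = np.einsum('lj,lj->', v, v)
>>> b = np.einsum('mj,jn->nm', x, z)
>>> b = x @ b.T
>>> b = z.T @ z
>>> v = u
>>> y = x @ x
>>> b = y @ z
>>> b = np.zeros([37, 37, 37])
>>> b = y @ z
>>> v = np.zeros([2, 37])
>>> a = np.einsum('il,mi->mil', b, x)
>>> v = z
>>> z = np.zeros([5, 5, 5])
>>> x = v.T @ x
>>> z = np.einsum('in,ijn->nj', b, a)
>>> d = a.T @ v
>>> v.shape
(37, 5)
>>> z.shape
(5, 37)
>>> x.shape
(5, 37)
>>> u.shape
()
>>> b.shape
(37, 5)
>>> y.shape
(37, 37)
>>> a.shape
(37, 37, 5)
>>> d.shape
(5, 37, 5)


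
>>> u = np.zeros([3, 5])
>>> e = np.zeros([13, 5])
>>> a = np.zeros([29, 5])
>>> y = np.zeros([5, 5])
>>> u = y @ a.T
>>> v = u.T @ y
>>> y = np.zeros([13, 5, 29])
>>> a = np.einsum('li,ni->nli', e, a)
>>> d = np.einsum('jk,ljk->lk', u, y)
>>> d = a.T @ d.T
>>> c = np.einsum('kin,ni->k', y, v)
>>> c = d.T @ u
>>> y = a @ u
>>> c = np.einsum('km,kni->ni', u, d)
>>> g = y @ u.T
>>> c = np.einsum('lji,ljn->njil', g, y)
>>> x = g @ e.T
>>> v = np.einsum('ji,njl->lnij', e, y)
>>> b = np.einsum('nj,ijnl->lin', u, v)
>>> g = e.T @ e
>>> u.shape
(5, 29)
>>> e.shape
(13, 5)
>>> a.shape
(29, 13, 5)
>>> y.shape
(29, 13, 29)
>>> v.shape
(29, 29, 5, 13)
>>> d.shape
(5, 13, 13)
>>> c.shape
(29, 13, 5, 29)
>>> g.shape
(5, 5)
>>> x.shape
(29, 13, 13)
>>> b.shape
(13, 29, 5)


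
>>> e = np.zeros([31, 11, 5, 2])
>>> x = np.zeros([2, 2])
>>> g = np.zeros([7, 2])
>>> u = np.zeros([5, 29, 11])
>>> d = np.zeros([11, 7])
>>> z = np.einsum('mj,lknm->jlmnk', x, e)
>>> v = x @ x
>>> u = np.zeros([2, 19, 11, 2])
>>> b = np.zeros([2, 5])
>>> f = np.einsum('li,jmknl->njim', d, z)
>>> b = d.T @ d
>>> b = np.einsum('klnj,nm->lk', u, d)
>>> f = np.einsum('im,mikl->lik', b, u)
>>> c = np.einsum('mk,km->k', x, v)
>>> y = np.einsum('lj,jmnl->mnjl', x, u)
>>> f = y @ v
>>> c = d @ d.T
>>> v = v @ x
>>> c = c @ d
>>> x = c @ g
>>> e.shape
(31, 11, 5, 2)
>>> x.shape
(11, 2)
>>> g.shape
(7, 2)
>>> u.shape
(2, 19, 11, 2)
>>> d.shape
(11, 7)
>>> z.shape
(2, 31, 2, 5, 11)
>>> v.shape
(2, 2)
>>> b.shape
(19, 2)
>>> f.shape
(19, 11, 2, 2)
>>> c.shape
(11, 7)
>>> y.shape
(19, 11, 2, 2)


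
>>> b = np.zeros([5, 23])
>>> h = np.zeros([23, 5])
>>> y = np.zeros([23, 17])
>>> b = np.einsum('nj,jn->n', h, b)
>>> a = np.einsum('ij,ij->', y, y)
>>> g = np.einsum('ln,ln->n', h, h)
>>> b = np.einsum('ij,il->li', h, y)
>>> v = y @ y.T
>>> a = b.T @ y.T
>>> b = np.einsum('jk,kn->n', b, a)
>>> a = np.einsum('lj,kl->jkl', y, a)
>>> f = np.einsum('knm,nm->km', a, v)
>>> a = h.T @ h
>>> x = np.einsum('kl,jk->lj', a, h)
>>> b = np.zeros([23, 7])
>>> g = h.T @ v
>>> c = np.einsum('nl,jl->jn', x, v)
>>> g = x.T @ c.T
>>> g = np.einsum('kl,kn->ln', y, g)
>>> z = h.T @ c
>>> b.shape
(23, 7)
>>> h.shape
(23, 5)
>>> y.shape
(23, 17)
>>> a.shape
(5, 5)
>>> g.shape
(17, 23)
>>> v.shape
(23, 23)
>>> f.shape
(17, 23)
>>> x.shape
(5, 23)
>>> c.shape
(23, 5)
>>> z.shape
(5, 5)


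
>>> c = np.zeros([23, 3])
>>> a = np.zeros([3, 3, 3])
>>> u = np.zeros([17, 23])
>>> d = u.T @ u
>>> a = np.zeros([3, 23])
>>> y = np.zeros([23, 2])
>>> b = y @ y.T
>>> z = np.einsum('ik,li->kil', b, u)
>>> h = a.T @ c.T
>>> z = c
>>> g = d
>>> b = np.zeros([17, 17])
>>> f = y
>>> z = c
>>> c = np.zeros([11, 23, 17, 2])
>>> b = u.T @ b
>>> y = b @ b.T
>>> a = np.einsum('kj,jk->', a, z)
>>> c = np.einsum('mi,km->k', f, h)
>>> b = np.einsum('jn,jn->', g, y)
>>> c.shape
(23,)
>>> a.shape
()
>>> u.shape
(17, 23)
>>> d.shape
(23, 23)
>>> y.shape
(23, 23)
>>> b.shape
()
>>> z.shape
(23, 3)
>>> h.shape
(23, 23)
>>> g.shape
(23, 23)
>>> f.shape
(23, 2)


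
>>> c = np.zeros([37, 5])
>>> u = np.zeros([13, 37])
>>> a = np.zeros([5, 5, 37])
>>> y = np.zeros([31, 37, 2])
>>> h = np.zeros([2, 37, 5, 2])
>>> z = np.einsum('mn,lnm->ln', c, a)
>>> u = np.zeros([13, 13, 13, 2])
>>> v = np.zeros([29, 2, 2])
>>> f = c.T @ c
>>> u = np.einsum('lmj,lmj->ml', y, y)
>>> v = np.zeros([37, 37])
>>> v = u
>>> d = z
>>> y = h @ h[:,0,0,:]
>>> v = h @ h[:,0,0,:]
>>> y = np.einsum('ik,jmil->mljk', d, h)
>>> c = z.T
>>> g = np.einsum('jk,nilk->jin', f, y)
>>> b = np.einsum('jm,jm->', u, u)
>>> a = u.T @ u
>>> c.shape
(5, 5)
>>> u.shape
(37, 31)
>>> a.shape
(31, 31)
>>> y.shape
(37, 2, 2, 5)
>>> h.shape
(2, 37, 5, 2)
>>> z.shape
(5, 5)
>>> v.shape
(2, 37, 5, 2)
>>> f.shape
(5, 5)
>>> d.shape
(5, 5)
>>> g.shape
(5, 2, 37)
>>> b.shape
()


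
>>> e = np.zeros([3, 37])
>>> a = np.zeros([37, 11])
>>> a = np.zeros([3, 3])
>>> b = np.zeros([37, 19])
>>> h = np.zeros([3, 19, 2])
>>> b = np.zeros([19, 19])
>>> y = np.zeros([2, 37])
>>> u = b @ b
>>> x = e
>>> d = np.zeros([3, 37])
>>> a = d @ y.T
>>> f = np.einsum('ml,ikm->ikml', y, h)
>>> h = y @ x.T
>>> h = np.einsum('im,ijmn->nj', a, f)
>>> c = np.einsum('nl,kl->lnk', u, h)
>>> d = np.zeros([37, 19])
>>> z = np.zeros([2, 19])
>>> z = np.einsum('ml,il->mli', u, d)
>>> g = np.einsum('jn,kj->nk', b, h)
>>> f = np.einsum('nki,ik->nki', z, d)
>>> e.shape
(3, 37)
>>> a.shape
(3, 2)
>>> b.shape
(19, 19)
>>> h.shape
(37, 19)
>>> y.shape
(2, 37)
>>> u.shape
(19, 19)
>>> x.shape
(3, 37)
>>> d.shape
(37, 19)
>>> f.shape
(19, 19, 37)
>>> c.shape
(19, 19, 37)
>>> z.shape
(19, 19, 37)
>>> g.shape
(19, 37)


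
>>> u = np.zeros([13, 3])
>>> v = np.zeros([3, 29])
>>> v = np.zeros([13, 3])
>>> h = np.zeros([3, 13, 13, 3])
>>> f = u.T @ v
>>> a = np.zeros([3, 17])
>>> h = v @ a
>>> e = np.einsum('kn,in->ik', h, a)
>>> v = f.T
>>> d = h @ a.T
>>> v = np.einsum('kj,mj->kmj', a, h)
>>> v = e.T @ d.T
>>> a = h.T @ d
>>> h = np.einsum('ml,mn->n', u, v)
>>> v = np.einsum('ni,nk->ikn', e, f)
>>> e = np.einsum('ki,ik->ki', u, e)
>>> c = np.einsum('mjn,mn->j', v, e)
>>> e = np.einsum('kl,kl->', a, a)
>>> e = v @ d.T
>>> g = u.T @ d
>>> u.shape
(13, 3)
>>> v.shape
(13, 3, 3)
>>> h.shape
(13,)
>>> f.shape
(3, 3)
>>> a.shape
(17, 3)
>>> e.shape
(13, 3, 13)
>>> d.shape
(13, 3)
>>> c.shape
(3,)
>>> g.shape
(3, 3)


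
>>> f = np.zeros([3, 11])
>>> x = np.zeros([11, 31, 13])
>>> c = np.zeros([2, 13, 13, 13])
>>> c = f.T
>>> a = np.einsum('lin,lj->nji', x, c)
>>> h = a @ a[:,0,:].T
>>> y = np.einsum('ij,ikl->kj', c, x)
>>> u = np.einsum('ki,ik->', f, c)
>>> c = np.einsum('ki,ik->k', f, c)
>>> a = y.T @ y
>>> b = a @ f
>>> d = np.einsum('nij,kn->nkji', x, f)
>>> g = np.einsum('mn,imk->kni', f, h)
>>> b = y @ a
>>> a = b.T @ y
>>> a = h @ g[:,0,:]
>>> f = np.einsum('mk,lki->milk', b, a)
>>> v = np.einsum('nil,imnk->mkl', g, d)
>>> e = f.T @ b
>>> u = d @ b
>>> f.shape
(31, 13, 13, 3)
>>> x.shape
(11, 31, 13)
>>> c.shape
(3,)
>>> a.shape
(13, 3, 13)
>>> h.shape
(13, 3, 13)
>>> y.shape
(31, 3)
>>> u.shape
(11, 3, 13, 3)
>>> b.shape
(31, 3)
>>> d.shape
(11, 3, 13, 31)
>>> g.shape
(13, 11, 13)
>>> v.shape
(3, 31, 13)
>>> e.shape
(3, 13, 13, 3)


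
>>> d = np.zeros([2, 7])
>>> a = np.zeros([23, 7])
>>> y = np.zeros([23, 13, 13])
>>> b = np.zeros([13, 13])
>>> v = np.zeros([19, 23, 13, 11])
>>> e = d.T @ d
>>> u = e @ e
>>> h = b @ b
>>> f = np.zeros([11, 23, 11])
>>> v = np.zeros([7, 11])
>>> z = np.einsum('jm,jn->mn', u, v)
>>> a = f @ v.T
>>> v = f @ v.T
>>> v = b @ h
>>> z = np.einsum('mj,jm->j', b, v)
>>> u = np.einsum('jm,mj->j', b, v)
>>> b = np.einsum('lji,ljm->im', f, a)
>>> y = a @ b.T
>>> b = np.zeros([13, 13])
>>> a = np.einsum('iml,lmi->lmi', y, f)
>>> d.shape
(2, 7)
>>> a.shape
(11, 23, 11)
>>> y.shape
(11, 23, 11)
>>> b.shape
(13, 13)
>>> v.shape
(13, 13)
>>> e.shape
(7, 7)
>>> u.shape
(13,)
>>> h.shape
(13, 13)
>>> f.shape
(11, 23, 11)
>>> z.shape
(13,)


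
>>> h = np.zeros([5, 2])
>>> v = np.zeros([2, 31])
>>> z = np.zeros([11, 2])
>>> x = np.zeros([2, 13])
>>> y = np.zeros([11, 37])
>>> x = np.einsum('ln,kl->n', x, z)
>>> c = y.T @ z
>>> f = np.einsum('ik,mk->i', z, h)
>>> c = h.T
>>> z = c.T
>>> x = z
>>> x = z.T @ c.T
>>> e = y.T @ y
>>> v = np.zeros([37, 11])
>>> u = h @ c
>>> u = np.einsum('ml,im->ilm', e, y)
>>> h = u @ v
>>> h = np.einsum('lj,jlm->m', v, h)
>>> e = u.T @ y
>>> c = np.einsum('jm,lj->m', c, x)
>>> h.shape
(11,)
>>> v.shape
(37, 11)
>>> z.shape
(5, 2)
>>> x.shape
(2, 2)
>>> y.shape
(11, 37)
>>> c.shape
(5,)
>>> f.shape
(11,)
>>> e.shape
(37, 37, 37)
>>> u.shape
(11, 37, 37)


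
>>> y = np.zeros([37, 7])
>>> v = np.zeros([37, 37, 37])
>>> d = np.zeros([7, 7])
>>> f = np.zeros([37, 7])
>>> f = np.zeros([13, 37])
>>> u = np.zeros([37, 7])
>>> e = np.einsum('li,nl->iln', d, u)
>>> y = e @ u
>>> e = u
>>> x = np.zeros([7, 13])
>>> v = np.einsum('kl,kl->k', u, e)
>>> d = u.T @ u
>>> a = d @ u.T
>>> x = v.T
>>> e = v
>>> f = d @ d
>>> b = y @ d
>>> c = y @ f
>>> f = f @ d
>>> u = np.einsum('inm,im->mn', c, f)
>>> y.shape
(7, 7, 7)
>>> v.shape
(37,)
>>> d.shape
(7, 7)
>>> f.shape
(7, 7)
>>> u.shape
(7, 7)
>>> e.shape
(37,)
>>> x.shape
(37,)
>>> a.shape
(7, 37)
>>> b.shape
(7, 7, 7)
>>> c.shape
(7, 7, 7)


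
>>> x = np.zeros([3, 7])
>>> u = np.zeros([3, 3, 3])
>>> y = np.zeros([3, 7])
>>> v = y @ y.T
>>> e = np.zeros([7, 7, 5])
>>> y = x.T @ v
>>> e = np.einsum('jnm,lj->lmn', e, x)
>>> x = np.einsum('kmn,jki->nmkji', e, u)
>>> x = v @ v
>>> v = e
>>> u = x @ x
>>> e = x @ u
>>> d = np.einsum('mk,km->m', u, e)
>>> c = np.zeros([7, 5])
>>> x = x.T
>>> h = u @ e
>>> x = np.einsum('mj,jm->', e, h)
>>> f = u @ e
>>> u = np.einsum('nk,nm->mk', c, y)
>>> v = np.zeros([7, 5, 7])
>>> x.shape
()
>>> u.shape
(3, 5)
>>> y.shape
(7, 3)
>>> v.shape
(7, 5, 7)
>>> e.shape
(3, 3)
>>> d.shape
(3,)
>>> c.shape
(7, 5)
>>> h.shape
(3, 3)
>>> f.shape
(3, 3)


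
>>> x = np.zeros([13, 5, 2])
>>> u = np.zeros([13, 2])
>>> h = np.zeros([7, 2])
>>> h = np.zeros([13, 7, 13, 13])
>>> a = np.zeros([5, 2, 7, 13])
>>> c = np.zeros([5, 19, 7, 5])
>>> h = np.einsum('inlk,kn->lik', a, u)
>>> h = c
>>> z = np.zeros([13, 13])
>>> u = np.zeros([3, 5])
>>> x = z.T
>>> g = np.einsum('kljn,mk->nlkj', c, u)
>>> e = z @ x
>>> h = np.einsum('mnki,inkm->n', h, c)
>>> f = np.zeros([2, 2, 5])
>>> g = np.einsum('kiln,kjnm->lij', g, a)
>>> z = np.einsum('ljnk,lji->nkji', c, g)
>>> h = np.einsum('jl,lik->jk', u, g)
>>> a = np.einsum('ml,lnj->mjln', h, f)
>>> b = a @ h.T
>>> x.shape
(13, 13)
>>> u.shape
(3, 5)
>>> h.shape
(3, 2)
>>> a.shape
(3, 5, 2, 2)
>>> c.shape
(5, 19, 7, 5)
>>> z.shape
(7, 5, 19, 2)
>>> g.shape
(5, 19, 2)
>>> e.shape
(13, 13)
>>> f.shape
(2, 2, 5)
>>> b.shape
(3, 5, 2, 3)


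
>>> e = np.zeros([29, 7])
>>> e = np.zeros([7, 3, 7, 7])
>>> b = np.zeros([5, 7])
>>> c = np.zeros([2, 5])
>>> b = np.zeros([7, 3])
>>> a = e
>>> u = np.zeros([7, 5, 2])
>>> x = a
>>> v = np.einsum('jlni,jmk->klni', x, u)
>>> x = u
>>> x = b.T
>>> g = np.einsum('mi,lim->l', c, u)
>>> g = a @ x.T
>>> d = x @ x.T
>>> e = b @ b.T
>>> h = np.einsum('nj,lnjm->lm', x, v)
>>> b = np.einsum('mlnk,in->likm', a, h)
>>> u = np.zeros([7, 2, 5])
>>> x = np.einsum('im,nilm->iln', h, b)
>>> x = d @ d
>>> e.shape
(7, 7)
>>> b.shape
(3, 2, 7, 7)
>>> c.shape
(2, 5)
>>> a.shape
(7, 3, 7, 7)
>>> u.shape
(7, 2, 5)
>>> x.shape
(3, 3)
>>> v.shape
(2, 3, 7, 7)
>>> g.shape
(7, 3, 7, 3)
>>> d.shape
(3, 3)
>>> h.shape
(2, 7)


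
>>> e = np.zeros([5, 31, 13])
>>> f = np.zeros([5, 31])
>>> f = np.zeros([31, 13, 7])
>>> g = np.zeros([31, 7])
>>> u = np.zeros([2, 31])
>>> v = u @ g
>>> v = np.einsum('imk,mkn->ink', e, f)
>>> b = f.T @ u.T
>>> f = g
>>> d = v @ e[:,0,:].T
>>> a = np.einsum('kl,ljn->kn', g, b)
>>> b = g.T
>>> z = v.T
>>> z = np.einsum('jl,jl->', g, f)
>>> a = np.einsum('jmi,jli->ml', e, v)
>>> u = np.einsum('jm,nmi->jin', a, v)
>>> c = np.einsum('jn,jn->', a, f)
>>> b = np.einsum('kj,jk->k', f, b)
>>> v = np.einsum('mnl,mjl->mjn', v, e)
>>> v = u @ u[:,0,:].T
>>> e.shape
(5, 31, 13)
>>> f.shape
(31, 7)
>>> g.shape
(31, 7)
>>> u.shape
(31, 13, 5)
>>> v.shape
(31, 13, 31)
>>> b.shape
(31,)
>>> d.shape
(5, 7, 5)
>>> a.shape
(31, 7)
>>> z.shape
()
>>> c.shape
()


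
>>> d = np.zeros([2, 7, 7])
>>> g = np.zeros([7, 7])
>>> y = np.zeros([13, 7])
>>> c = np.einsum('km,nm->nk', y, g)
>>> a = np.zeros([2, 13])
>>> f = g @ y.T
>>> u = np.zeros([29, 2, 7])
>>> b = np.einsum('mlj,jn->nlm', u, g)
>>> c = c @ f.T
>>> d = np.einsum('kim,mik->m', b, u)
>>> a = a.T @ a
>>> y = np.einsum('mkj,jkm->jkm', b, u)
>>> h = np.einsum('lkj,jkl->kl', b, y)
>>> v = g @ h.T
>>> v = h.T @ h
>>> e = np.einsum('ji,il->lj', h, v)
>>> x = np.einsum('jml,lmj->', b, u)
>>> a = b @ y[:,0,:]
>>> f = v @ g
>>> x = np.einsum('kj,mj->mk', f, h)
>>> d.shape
(29,)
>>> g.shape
(7, 7)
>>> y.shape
(29, 2, 7)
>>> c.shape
(7, 7)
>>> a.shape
(7, 2, 7)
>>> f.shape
(7, 7)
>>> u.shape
(29, 2, 7)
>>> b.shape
(7, 2, 29)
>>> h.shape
(2, 7)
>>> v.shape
(7, 7)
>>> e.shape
(7, 2)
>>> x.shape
(2, 7)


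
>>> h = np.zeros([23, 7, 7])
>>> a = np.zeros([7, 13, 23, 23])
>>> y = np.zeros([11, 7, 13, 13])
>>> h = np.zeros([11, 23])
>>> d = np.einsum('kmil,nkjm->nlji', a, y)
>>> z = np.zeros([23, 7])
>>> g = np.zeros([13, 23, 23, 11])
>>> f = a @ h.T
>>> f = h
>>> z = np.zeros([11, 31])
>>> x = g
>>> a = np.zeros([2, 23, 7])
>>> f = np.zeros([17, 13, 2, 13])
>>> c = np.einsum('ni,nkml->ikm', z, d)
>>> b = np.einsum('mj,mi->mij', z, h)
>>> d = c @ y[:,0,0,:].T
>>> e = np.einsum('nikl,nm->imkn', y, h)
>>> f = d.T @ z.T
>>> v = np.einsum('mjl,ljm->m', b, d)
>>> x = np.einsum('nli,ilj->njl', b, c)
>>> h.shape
(11, 23)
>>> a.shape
(2, 23, 7)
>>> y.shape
(11, 7, 13, 13)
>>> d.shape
(31, 23, 11)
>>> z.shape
(11, 31)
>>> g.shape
(13, 23, 23, 11)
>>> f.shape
(11, 23, 11)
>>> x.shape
(11, 13, 23)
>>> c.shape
(31, 23, 13)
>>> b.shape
(11, 23, 31)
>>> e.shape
(7, 23, 13, 11)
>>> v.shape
(11,)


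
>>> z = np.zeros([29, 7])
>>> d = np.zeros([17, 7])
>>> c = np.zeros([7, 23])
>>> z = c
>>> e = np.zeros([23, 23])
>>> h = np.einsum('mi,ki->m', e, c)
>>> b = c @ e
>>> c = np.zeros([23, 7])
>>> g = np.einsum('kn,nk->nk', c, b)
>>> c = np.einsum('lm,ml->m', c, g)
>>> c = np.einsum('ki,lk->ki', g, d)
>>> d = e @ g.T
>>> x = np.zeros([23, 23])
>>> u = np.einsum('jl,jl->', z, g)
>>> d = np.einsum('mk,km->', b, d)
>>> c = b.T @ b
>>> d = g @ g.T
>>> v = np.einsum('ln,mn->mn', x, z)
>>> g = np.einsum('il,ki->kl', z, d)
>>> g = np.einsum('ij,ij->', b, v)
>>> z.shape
(7, 23)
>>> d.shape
(7, 7)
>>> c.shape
(23, 23)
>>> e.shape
(23, 23)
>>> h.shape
(23,)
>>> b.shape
(7, 23)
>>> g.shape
()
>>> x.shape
(23, 23)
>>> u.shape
()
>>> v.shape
(7, 23)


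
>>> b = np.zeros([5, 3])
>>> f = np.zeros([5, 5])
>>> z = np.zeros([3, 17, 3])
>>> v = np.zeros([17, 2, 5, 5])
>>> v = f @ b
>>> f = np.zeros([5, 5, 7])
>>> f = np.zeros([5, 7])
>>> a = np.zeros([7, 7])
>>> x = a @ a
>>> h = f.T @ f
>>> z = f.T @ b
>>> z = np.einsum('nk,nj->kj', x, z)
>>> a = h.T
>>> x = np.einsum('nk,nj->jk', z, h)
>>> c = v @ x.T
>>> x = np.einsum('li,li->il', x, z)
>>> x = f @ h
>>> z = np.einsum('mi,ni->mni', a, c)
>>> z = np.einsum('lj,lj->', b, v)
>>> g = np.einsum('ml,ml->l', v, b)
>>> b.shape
(5, 3)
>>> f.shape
(5, 7)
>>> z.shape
()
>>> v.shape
(5, 3)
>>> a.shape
(7, 7)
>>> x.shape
(5, 7)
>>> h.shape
(7, 7)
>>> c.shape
(5, 7)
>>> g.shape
(3,)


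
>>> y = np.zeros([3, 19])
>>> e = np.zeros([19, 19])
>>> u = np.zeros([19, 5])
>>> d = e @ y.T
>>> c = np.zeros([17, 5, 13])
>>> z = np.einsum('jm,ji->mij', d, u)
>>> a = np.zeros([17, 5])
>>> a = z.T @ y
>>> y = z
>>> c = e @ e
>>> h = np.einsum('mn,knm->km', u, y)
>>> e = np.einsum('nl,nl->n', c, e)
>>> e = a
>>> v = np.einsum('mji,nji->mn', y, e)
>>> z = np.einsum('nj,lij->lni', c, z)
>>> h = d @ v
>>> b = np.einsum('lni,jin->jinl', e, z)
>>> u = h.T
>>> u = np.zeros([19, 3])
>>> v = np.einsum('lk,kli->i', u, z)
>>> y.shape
(3, 5, 19)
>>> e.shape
(19, 5, 19)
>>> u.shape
(19, 3)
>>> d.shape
(19, 3)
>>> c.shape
(19, 19)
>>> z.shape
(3, 19, 5)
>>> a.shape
(19, 5, 19)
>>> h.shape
(19, 19)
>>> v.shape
(5,)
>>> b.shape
(3, 19, 5, 19)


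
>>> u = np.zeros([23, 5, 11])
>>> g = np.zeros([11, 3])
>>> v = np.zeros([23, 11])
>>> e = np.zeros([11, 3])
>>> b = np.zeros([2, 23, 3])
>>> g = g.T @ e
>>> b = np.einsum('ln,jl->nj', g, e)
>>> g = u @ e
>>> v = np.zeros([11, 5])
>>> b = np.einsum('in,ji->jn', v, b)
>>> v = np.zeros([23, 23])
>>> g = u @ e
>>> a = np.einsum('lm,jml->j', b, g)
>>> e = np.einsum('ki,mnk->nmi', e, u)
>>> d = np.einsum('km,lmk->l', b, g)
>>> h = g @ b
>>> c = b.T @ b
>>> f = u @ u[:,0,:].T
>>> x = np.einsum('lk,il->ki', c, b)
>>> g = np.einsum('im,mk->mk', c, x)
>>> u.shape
(23, 5, 11)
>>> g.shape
(5, 3)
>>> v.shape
(23, 23)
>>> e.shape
(5, 23, 3)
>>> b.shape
(3, 5)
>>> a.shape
(23,)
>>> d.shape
(23,)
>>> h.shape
(23, 5, 5)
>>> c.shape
(5, 5)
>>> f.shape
(23, 5, 23)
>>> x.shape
(5, 3)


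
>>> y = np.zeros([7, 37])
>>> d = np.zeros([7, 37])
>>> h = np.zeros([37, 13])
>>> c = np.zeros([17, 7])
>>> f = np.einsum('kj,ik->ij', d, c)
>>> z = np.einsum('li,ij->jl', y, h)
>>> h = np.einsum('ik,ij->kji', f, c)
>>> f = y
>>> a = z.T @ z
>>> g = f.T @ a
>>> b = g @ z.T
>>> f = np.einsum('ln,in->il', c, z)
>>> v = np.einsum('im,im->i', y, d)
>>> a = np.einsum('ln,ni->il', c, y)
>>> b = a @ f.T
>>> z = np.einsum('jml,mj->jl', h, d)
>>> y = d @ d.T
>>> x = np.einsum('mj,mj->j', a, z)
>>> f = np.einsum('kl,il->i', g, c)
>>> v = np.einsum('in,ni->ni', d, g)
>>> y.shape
(7, 7)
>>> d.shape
(7, 37)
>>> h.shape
(37, 7, 17)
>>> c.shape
(17, 7)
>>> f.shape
(17,)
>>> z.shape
(37, 17)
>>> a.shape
(37, 17)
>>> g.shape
(37, 7)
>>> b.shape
(37, 13)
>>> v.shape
(37, 7)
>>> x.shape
(17,)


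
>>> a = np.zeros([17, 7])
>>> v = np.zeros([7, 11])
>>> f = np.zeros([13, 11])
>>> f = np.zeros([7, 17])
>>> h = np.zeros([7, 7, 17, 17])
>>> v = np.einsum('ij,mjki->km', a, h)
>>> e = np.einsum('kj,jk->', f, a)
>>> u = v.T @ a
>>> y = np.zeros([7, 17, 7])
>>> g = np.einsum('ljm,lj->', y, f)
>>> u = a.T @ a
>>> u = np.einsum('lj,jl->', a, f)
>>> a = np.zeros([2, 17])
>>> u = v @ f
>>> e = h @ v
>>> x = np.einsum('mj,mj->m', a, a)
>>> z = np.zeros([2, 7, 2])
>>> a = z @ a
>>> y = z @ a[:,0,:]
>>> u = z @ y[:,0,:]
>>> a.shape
(2, 7, 17)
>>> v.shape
(17, 7)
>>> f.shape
(7, 17)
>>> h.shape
(7, 7, 17, 17)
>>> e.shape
(7, 7, 17, 7)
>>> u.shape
(2, 7, 17)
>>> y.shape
(2, 7, 17)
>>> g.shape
()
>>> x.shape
(2,)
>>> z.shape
(2, 7, 2)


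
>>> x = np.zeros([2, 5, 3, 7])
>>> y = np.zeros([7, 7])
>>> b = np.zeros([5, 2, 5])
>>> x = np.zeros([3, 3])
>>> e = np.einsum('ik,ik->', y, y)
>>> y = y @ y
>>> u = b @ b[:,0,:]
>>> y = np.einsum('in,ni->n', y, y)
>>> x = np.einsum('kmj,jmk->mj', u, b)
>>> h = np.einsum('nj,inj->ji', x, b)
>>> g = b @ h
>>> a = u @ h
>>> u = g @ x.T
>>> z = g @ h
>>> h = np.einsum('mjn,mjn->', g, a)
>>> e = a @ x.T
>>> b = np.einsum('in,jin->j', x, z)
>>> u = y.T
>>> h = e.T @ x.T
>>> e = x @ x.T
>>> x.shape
(2, 5)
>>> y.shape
(7,)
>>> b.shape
(5,)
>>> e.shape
(2, 2)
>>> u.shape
(7,)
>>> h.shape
(2, 2, 2)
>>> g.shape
(5, 2, 5)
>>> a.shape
(5, 2, 5)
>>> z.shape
(5, 2, 5)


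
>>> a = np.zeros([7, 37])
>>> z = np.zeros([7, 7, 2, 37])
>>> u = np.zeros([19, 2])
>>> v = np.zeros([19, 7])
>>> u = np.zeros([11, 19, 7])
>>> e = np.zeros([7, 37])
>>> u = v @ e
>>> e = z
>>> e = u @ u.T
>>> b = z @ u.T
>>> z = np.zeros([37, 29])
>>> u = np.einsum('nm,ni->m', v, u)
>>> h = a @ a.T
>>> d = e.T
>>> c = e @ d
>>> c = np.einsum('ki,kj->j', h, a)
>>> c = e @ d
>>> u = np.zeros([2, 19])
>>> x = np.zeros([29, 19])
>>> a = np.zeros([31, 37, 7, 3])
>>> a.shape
(31, 37, 7, 3)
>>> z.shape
(37, 29)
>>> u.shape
(2, 19)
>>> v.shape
(19, 7)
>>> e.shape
(19, 19)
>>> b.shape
(7, 7, 2, 19)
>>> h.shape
(7, 7)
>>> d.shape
(19, 19)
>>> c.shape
(19, 19)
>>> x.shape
(29, 19)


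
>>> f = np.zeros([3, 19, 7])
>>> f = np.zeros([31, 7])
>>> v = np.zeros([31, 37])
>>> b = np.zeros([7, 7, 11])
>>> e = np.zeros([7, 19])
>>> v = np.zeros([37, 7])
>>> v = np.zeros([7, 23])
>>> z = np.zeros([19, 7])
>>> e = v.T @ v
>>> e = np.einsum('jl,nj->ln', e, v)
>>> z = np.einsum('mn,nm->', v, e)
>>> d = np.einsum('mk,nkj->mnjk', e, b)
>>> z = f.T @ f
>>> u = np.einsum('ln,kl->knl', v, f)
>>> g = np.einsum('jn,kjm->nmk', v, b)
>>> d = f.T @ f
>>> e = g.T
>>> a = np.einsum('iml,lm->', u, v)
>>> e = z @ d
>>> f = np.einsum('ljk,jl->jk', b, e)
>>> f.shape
(7, 11)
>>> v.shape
(7, 23)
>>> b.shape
(7, 7, 11)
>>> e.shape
(7, 7)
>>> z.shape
(7, 7)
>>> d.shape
(7, 7)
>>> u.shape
(31, 23, 7)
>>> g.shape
(23, 11, 7)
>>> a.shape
()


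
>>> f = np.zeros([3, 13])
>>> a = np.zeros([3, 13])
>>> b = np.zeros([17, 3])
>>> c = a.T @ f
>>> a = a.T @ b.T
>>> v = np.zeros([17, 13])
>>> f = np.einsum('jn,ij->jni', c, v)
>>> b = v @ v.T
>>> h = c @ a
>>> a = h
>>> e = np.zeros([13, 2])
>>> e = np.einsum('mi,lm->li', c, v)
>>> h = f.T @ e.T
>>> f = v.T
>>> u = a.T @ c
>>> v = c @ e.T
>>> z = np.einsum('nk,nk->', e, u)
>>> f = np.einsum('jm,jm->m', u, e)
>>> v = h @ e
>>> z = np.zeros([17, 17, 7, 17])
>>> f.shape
(13,)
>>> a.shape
(13, 17)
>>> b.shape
(17, 17)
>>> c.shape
(13, 13)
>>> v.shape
(17, 13, 13)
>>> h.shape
(17, 13, 17)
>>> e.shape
(17, 13)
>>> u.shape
(17, 13)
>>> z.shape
(17, 17, 7, 17)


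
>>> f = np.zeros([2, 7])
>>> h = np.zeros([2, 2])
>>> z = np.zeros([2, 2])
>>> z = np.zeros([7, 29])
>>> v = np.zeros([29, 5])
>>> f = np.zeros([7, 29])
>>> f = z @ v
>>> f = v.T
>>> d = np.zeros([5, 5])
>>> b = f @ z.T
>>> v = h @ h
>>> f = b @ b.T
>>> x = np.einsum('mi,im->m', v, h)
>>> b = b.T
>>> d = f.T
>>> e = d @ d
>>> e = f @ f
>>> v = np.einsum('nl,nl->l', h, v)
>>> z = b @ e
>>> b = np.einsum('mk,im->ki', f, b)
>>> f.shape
(5, 5)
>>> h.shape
(2, 2)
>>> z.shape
(7, 5)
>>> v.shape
(2,)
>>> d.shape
(5, 5)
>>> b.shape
(5, 7)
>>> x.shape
(2,)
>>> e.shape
(5, 5)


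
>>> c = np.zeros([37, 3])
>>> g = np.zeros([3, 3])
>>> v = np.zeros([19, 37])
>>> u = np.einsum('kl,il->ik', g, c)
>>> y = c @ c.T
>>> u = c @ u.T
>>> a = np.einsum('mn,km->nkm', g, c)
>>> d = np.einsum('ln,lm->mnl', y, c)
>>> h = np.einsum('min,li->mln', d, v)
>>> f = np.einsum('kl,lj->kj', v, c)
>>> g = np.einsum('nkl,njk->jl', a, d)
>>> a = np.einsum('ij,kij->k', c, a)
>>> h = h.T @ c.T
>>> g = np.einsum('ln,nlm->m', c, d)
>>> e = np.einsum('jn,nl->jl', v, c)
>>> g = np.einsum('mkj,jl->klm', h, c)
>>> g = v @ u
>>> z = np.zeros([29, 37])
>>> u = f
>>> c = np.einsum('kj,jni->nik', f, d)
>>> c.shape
(37, 37, 19)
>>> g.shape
(19, 37)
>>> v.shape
(19, 37)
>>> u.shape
(19, 3)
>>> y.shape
(37, 37)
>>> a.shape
(3,)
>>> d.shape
(3, 37, 37)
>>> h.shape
(37, 19, 37)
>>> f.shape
(19, 3)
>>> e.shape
(19, 3)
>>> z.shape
(29, 37)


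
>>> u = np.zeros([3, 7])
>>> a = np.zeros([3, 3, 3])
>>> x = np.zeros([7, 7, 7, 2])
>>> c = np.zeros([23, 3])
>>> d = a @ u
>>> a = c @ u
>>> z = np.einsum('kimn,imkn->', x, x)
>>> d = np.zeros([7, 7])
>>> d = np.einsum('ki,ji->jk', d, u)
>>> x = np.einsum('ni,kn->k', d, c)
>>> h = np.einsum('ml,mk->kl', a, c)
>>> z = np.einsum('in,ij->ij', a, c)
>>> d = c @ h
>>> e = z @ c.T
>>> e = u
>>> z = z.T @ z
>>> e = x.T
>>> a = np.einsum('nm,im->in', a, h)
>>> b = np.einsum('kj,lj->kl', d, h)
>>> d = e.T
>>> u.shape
(3, 7)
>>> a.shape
(3, 23)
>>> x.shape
(23,)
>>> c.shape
(23, 3)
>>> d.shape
(23,)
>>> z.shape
(3, 3)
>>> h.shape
(3, 7)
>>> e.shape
(23,)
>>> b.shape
(23, 3)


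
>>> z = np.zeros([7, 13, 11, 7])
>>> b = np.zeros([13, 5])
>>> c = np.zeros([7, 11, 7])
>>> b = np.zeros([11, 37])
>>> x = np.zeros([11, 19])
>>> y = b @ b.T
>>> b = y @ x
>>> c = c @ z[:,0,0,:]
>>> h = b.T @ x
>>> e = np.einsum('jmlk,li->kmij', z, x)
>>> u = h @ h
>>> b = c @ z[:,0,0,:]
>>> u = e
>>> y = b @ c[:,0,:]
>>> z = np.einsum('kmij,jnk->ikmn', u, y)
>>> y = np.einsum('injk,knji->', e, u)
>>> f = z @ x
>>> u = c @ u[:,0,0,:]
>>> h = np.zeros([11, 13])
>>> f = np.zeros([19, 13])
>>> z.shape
(19, 7, 13, 11)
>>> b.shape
(7, 11, 7)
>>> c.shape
(7, 11, 7)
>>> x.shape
(11, 19)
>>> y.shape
()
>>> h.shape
(11, 13)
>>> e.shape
(7, 13, 19, 7)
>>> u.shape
(7, 11, 7)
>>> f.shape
(19, 13)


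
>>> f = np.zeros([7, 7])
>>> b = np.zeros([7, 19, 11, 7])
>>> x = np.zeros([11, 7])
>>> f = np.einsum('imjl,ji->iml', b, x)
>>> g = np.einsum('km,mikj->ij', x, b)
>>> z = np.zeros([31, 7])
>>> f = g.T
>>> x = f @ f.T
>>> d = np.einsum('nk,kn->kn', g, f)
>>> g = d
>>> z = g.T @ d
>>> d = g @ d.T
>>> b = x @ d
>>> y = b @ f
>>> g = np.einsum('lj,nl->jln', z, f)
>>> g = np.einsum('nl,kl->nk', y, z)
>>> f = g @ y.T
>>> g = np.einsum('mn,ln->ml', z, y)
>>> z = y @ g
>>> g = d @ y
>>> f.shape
(7, 7)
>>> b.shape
(7, 7)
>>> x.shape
(7, 7)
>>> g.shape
(7, 19)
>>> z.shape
(7, 7)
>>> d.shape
(7, 7)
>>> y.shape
(7, 19)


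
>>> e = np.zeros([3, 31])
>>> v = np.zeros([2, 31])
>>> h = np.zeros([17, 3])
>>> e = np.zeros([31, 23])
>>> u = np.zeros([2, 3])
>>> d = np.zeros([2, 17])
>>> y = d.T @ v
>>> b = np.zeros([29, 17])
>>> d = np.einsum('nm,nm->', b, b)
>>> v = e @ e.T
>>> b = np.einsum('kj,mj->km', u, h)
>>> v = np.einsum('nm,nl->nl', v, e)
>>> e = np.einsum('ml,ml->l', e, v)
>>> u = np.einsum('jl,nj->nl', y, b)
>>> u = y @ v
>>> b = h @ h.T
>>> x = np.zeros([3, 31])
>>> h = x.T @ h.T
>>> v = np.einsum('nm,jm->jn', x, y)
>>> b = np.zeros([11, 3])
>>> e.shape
(23,)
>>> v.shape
(17, 3)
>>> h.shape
(31, 17)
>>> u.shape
(17, 23)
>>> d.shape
()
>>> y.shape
(17, 31)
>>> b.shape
(11, 3)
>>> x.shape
(3, 31)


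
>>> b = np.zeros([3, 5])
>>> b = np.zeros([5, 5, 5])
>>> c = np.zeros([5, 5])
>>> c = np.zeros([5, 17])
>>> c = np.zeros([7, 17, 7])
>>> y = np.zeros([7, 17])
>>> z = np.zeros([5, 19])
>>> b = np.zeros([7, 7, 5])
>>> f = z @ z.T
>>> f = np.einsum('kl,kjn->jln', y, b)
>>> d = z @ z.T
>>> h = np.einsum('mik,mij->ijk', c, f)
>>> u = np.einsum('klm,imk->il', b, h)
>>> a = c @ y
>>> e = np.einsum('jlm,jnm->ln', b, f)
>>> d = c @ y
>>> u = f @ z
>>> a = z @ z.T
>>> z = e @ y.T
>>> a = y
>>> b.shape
(7, 7, 5)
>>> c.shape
(7, 17, 7)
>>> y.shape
(7, 17)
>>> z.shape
(7, 7)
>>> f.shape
(7, 17, 5)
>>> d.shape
(7, 17, 17)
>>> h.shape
(17, 5, 7)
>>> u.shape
(7, 17, 19)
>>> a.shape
(7, 17)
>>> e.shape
(7, 17)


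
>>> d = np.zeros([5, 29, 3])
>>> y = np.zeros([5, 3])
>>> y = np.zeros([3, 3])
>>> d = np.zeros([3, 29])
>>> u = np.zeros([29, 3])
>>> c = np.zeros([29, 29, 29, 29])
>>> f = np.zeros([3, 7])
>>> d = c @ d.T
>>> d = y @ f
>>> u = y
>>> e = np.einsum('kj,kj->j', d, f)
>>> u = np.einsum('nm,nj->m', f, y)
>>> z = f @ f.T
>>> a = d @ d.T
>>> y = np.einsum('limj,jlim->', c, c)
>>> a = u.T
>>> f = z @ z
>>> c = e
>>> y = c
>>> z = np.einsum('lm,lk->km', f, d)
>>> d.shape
(3, 7)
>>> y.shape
(7,)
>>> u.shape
(7,)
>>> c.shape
(7,)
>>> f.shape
(3, 3)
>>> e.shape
(7,)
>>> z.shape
(7, 3)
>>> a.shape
(7,)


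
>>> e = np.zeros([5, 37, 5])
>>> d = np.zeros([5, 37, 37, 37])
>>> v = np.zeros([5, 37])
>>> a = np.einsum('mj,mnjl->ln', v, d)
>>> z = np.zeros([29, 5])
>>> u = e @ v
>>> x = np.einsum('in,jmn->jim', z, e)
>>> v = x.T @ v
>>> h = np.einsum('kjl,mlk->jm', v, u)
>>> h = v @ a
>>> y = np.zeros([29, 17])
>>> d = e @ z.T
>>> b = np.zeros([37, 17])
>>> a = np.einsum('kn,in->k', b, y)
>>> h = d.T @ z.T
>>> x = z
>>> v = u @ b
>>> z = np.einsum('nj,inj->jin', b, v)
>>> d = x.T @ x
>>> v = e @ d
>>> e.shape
(5, 37, 5)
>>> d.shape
(5, 5)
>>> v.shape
(5, 37, 5)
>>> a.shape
(37,)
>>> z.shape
(17, 5, 37)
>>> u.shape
(5, 37, 37)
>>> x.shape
(29, 5)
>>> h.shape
(29, 37, 29)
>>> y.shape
(29, 17)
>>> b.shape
(37, 17)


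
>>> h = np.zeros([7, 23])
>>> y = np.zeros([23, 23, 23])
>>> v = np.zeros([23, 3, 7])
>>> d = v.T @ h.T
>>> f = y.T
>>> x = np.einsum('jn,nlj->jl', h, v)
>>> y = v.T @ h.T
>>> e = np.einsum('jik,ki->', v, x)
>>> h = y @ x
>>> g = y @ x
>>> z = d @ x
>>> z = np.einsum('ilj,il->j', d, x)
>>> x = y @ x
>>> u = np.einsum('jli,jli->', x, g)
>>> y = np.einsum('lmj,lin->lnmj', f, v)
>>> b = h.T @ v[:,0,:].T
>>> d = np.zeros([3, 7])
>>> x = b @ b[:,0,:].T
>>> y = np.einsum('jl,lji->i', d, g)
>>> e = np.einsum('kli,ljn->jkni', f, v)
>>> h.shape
(7, 3, 3)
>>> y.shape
(3,)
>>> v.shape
(23, 3, 7)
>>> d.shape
(3, 7)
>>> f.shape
(23, 23, 23)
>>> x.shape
(3, 3, 3)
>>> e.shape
(3, 23, 7, 23)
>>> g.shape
(7, 3, 3)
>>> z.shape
(7,)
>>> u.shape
()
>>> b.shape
(3, 3, 23)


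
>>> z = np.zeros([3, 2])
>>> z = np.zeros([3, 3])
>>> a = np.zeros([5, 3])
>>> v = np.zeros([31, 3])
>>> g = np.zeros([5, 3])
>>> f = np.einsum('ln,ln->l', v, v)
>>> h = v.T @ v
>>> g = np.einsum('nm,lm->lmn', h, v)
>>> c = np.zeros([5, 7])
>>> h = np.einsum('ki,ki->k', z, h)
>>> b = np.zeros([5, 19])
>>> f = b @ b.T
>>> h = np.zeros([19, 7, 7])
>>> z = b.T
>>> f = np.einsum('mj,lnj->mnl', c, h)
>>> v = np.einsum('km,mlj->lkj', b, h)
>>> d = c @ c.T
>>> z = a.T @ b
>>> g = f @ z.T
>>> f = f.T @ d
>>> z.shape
(3, 19)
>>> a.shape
(5, 3)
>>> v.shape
(7, 5, 7)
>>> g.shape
(5, 7, 3)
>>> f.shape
(19, 7, 5)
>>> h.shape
(19, 7, 7)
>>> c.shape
(5, 7)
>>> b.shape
(5, 19)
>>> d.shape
(5, 5)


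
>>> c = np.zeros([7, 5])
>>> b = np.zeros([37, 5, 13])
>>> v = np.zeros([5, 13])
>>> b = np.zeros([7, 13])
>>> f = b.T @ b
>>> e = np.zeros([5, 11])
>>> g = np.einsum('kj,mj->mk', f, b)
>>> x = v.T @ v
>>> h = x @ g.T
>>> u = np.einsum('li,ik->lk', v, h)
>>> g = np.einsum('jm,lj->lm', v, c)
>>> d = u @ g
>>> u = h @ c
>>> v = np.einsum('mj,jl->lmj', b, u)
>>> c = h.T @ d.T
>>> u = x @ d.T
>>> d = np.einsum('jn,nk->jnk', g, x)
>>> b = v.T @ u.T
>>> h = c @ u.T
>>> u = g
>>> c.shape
(7, 5)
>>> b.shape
(13, 7, 13)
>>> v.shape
(5, 7, 13)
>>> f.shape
(13, 13)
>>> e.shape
(5, 11)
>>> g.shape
(7, 13)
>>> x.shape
(13, 13)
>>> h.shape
(7, 13)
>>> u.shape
(7, 13)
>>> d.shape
(7, 13, 13)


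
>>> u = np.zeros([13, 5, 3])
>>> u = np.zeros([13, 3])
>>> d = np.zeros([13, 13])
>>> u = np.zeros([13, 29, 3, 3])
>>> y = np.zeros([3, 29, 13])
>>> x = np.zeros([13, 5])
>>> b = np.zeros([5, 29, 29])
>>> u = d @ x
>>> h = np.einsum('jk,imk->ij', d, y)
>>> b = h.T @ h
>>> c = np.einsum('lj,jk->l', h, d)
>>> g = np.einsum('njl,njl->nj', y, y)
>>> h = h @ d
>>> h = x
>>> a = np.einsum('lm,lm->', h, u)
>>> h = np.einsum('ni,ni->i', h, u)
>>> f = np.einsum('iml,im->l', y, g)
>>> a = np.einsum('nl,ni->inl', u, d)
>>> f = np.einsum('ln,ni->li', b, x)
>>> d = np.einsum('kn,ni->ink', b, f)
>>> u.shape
(13, 5)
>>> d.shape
(5, 13, 13)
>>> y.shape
(3, 29, 13)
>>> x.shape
(13, 5)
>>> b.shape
(13, 13)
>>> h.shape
(5,)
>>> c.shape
(3,)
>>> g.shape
(3, 29)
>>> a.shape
(13, 13, 5)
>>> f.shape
(13, 5)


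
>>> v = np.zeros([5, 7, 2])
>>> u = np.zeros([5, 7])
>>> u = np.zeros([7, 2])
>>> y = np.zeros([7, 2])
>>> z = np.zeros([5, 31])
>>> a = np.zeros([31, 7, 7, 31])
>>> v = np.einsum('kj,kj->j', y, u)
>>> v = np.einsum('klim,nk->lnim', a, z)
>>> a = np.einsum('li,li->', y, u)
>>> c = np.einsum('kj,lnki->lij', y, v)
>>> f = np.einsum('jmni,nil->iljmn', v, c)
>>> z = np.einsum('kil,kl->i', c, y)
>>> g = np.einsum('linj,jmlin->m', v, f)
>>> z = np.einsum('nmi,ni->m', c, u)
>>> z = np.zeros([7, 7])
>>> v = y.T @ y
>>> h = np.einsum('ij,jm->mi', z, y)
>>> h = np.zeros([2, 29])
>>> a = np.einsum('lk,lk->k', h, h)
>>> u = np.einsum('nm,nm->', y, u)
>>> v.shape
(2, 2)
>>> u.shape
()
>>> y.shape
(7, 2)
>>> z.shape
(7, 7)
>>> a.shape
(29,)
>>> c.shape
(7, 31, 2)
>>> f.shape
(31, 2, 7, 5, 7)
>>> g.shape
(2,)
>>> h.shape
(2, 29)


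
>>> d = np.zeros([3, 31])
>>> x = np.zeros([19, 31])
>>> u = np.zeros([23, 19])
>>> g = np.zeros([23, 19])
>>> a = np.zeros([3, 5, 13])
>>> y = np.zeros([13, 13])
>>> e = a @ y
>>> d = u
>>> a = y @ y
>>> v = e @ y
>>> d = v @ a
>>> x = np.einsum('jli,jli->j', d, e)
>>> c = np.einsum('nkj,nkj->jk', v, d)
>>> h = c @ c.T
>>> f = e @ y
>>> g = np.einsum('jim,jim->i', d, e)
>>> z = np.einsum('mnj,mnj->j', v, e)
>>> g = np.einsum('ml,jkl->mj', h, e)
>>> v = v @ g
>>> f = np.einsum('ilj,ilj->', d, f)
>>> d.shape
(3, 5, 13)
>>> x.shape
(3,)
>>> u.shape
(23, 19)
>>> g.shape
(13, 3)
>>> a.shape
(13, 13)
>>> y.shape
(13, 13)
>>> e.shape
(3, 5, 13)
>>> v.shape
(3, 5, 3)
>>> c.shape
(13, 5)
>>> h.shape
(13, 13)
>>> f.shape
()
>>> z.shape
(13,)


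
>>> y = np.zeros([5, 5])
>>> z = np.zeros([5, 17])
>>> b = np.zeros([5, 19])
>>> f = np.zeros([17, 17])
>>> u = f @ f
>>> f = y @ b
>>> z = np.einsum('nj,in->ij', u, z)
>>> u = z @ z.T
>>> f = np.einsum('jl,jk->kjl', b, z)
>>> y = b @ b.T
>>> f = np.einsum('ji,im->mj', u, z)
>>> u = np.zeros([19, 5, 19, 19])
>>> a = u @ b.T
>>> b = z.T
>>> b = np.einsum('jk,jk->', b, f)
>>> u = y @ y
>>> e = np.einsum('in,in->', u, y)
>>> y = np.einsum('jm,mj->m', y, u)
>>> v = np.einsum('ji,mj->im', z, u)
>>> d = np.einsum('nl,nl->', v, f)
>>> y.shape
(5,)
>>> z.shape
(5, 17)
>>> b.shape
()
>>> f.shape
(17, 5)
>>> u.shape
(5, 5)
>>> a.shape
(19, 5, 19, 5)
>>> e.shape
()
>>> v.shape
(17, 5)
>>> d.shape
()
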